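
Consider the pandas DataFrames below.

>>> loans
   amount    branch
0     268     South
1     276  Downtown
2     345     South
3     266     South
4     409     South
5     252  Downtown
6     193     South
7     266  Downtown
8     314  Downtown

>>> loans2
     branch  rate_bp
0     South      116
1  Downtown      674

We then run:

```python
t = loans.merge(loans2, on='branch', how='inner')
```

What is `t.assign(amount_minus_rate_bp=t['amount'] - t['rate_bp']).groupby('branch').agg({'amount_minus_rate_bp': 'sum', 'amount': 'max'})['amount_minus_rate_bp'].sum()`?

-687

merge on 'branch' (how='inner') → 9 rows:
   amount    branch  rate_bp
0     268     South      116
1     276  Downtown      674
2     345     South      116
3     266     South      116
4     409     South      116
5     252  Downtown      674
6     193     South      116
7     266  Downtown      674
8     314  Downtown      674
add column amount_minus_rate_bp = t['amount'] - t['rate_bp']:
   amount    branch  rate_bp  amount_minus_rate_bp
0     268     South      116                   152
1     276  Downtown      674                  -398
2     345     South      116                   229
3     266     South      116                   150
4     409     South      116                   293
5     252  Downtown      674                  -422
6     193     South      116                    77
7     266  Downtown      674                  -408
8     314  Downtown      674                  -360
group by branch: sum(amount_minus_rate_bp), max(amount):
          amount_minus_rate_bp  amount
branch                                
Downtown                 -1588     314
South                      901     409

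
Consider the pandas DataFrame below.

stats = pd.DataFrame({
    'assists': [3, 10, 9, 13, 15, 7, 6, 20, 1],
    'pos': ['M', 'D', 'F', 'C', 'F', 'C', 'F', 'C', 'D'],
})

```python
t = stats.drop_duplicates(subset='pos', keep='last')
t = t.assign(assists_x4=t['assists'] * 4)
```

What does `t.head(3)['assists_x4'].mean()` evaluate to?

drop duplicate pos (keep=last):
   assists pos
0        3   M
6        6   F
7       20   C
8        1   D
add column assists_x4 = t['assists'] * 4:
   assists pos  assists_x4
0        3   M          12
6        6   F          24
7       20   C          80
8        1   D           4
take first 3 rows:
   assists pos  assists_x4
0        3   M          12
6        6   F          24
7       20   C          80

38.6666666667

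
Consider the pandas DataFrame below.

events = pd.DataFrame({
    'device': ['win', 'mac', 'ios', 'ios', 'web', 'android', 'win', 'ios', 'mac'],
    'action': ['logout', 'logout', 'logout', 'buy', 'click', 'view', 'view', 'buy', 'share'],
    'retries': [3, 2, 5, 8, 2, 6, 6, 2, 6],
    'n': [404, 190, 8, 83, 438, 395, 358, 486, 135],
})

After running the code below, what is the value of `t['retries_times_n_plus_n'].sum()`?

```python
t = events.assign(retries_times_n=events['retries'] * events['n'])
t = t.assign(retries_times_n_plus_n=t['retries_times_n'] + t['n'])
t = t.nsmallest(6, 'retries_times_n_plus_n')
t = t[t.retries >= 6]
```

1692

add column retries_times_n = events['retries'] * events['n']:
    device  action  retries    n  retries_times_n
0      win  logout        3  404             1212
1      mac  logout        2  190              380
2      ios  logout        5    8               40
3      ios     buy        8   83              664
4      web   click        2  438              876
5  android    view        6  395             2370
6      win    view        6  358             2148
7      ios     buy        2  486              972
8      mac   share        6  135              810
add column retries_times_n_plus_n = t['retries_times_n'] + t['n']:
    device  action  retries    n  retries_times_n  retries_times_n_plus_n
0      win  logout        3  404             1212                    1616
1      mac  logout        2  190              380                     570
2      ios  logout        5    8               40                      48
3      ios     buy        8   83              664                     747
4      web   click        2  438              876                    1314
5  android    view        6  395             2370                    2765
6      win    view        6  358             2148                    2506
7      ios     buy        2  486              972                    1458
8      mac   share        6  135              810                     945
take 6 rows with smallest retries_times_n_plus_n:
  device  action  retries    n  retries_times_n  retries_times_n_plus_n
2    ios  logout        5    8               40                      48
1    mac  logout        2  190              380                     570
3    ios     buy        8   83              664                     747
8    mac   share        6  135              810                     945
4    web   click        2  438              876                    1314
7    ios     buy        2  486              972                    1458
filter rows where retries >= 6:
  device action  retries    n  retries_times_n  retries_times_n_plus_n
3    ios    buy        8   83              664                     747
8    mac  share        6  135              810                     945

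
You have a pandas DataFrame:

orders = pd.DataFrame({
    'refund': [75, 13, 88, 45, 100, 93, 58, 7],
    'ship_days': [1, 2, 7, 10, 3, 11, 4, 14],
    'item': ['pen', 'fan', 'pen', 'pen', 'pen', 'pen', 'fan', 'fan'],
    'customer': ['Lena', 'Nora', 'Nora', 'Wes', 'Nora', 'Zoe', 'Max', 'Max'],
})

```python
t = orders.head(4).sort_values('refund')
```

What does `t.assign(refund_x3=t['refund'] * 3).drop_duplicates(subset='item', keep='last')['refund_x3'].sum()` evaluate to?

303

take first 4 rows:
   refund  ship_days item customer
0      75          1  pen     Lena
1      13          2  fan     Nora
2      88          7  pen     Nora
3      45         10  pen      Wes
sort by refund:
   refund  ship_days item customer
1      13          2  fan     Nora
3      45         10  pen      Wes
0      75          1  pen     Lena
2      88          7  pen     Nora
add column refund_x3 = t['refund'] * 3:
   refund  ship_days item customer  refund_x3
1      13          2  fan     Nora         39
3      45         10  pen      Wes        135
0      75          1  pen     Lena        225
2      88          7  pen     Nora        264
drop duplicate item (keep=last):
   refund  ship_days item customer  refund_x3
1      13          2  fan     Nora         39
2      88          7  pen     Nora        264
So sum() = 303.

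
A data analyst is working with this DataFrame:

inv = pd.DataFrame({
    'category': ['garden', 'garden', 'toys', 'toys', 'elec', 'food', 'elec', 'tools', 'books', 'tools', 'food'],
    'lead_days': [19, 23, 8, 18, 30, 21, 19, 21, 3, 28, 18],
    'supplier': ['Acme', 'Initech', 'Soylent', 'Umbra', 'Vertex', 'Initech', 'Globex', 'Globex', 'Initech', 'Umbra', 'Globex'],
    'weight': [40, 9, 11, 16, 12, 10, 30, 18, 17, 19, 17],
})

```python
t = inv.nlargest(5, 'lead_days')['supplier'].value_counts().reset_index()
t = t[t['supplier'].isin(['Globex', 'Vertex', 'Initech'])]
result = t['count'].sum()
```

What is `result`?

take 5 rows with largest lead_days:
  category  lead_days supplier  weight
4     elec         30   Vertex      12
9    tools         28    Umbra      19
1   garden         23  Initech       9
5     food         21  Initech      10
7    tools         21   Globex      18
value_counts of supplier:
supplier
Initech    2
Vertex     1
Umbra      1
Globex     1
Name: count, dtype: int64
reset_index():
  supplier  count
0  Initech      2
1   Vertex      1
2    Umbra      1
3   Globex      1
filter rows where supplier in ['Globex', 'Vertex', 'Initech']:
  supplier  count
0  Initech      2
1   Vertex      1
3   Globex      1
sum of column 'count' → 4

4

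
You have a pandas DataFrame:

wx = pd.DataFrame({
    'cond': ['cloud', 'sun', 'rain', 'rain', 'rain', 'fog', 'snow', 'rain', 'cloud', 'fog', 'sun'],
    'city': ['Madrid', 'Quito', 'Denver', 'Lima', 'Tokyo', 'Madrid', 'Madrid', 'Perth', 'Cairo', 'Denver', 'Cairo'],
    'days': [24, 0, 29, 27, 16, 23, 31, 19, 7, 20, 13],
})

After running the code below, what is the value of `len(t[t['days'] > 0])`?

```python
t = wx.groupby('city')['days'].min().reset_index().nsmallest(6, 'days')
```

group by city, min of days:
city
Cairo      7
Denver    20
Lima      27
Madrid    23
Perth     19
Quito      0
Tokyo     16
Name: days, dtype: int64
reset_index():
     city  days
0   Cairo     7
1  Denver    20
2    Lima    27
3  Madrid    23
4   Perth    19
5   Quito     0
6   Tokyo    16
take 6 rows with smallest days:
     city  days
5   Quito     0
0   Cairo     7
6   Tokyo    16
4   Perth    19
1  Denver    20
3  Madrid    23
filter rows where days > 0:
     city  days
0   Cairo     7
6   Tokyo    16
4   Perth    19
1  Denver    20
3  Madrid    23

5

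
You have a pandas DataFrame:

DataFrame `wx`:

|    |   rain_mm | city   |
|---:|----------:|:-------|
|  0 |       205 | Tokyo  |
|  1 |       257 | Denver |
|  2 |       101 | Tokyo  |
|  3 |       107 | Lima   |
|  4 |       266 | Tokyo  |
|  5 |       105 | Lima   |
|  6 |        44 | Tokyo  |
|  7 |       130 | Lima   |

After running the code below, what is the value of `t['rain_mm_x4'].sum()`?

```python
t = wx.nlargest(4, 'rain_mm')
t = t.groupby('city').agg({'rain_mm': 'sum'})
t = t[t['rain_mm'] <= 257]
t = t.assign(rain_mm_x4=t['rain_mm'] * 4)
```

1548

take 4 rows with largest rain_mm:
   rain_mm    city
4      266   Tokyo
1      257  Denver
0      205   Tokyo
7      130    Lima
group by city, sum of rain_mm:
        rain_mm
city           
Denver      257
Lima        130
Tokyo       471
filter rows where rain_mm <= 257:
        rain_mm
city           
Denver      257
Lima        130
add column rain_mm_x4 = t['rain_mm'] * 4:
        rain_mm  rain_mm_x4
city                       
Denver      257        1028
Lima        130         520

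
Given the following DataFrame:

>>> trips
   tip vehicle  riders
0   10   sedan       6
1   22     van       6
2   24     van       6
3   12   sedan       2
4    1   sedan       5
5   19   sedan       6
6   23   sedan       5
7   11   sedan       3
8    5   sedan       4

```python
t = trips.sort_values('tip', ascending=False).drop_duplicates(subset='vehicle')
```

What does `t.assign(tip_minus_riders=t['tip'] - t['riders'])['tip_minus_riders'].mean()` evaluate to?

sort by tip descending:
   tip vehicle  riders
2   24     van       6
6   23   sedan       5
1   22     van       6
5   19   sedan       6
3   12   sedan       2
7   11   sedan       3
0   10   sedan       6
8    5   sedan       4
4    1   sedan       5
drop duplicate vehicle (keep=first):
   tip vehicle  riders
2   24     van       6
6   23   sedan       5
add column tip_minus_riders = t['tip'] - t['riders']:
   tip vehicle  riders  tip_minus_riders
2   24     van       6                18
6   23   sedan       5                18

18.0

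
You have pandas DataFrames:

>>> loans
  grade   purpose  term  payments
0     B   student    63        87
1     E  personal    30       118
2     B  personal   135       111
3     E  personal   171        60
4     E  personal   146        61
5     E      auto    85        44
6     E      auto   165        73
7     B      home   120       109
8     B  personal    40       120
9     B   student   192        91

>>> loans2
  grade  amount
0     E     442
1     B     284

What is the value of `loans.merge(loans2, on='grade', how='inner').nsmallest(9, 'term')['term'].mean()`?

106.111111111

merge on 'grade' (how='inner') → 10 rows:
  grade   purpose  term  payments  amount
0     B   student    63        87     284
1     E  personal    30       118     442
2     B  personal   135       111     284
3     E  personal   171        60     442
4     E  personal   146        61     442
5     E      auto    85        44     442
6     E      auto   165        73     442
7     B      home   120       109     284
8     B  personal    40       120     284
9     B   student   192        91     284
take 9 rows with smallest term:
  grade   purpose  term  payments  amount
1     E  personal    30       118     442
8     B  personal    40       120     284
0     B   student    63        87     284
5     E      auto    85        44     442
7     B      home   120       109     284
2     B  personal   135       111     284
4     E  personal   146        61     442
6     E      auto   165        73     442
3     E  personal   171        60     442
Taking the mean of column 'term' gives 106.111111111.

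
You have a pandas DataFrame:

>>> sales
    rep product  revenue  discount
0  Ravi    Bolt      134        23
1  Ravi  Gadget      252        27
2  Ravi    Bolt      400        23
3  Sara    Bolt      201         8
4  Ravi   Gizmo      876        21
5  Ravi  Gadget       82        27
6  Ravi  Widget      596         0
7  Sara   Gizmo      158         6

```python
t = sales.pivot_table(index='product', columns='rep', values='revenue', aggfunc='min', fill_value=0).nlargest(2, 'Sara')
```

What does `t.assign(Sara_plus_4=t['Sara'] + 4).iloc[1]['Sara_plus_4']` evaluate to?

pivot: rows=product, cols=rep, min(revenue):
rep      Ravi  Sara
product            
Bolt      134   201
Gadget     82     0
Gizmo     876   158
Widget    596     0
take 2 rows with largest Sara:
rep      Ravi  Sara
product            
Bolt      134   201
Gizmo     876   158
add column Sara_plus_4 = t['Sara'] + 4:
rep      Ravi  Sara  Sara_plus_4
product                         
Bolt      134   201          205
Gizmo     876   158          162

162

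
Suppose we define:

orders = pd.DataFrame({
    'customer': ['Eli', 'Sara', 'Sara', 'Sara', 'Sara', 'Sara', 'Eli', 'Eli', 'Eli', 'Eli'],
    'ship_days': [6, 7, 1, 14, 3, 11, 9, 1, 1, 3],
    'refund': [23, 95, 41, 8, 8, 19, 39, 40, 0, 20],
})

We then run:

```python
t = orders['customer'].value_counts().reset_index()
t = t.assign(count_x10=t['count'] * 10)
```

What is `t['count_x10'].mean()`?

50.0

value_counts of customer:
customer
Eli     5
Sara    5
Name: count, dtype: int64
reset_index():
  customer  count
0      Eli      5
1     Sara      5
add column count_x10 = t['count'] * 10:
  customer  count  count_x10
0      Eli      5         50
1     Sara      5         50
So mean() = 50.0.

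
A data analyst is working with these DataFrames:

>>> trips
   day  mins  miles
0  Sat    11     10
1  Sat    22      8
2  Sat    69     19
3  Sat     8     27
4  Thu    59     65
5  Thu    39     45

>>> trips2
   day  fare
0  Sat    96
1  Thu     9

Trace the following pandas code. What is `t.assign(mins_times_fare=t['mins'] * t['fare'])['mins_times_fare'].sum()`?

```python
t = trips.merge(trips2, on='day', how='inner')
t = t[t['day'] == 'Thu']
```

merge on 'day' (how='inner') → 6 rows:
   day  mins  miles  fare
0  Sat    11     10    96
1  Sat    22      8    96
2  Sat    69     19    96
3  Sat     8     27    96
4  Thu    59     65     9
5  Thu    39     45     9
filter rows where day == 'Thu':
   day  mins  miles  fare
4  Thu    59     65     9
5  Thu    39     45     9
add column mins_times_fare = t['mins'] * t['fare']:
   day  mins  miles  fare  mins_times_fare
4  Thu    59     65     9              531
5  Thu    39     45     9              351

882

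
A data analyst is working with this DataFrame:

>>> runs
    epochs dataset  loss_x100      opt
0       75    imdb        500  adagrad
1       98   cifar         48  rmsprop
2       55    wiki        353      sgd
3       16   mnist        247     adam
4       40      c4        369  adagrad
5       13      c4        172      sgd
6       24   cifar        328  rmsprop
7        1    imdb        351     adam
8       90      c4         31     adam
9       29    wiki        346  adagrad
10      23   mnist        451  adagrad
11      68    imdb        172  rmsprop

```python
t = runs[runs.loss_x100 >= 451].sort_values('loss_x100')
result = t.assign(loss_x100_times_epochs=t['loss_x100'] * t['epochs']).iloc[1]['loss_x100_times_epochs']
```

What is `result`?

filter rows where loss_x100 >= 451:
    epochs dataset  loss_x100      opt
0       75    imdb        500  adagrad
10      23   mnist        451  adagrad
sort by loss_x100:
    epochs dataset  loss_x100      opt
10      23   mnist        451  adagrad
0       75    imdb        500  adagrad
add column loss_x100_times_epochs = t['loss_x100'] * t['epochs']:
    epochs dataset  loss_x100      opt  loss_x100_times_epochs
10      23   mnist        451  adagrad                   10373
0       75    imdb        500  adagrad                   37500

37500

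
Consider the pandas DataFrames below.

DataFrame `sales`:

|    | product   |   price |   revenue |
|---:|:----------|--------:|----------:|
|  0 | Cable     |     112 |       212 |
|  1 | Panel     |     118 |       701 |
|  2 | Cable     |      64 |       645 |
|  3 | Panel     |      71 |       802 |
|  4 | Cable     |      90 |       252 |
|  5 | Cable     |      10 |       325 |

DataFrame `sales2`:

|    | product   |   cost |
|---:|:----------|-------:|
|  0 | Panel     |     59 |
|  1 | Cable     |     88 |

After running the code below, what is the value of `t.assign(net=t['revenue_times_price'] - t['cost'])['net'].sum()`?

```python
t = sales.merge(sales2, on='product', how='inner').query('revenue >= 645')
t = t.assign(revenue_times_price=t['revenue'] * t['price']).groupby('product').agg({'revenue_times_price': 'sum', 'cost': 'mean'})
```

merge on 'product' (how='inner') → 6 rows:
  product  price  revenue  cost
0   Cable    112      212    88
1   Panel    118      701    59
2   Cable     64      645    88
3   Panel     71      802    59
4   Cable     90      252    88
5   Cable     10      325    88
filter rows where revenue >= 645:
  product  price  revenue  cost
1   Panel    118      701    59
2   Cable     64      645    88
3   Panel     71      802    59
add column revenue_times_price = t['revenue'] * t['price']:
  product  price  revenue  cost  revenue_times_price
1   Panel    118      701    59                82718
2   Cable     64      645    88                41280
3   Panel     71      802    59                56942
group by product: sum(revenue_times_price), mean(cost):
         revenue_times_price  cost
product                           
Cable                  41280  88.0
Panel                 139660  59.0
add column net = t['revenue_times_price'] - t['cost']:
         revenue_times_price  cost       net
product                                     
Cable                  41280  88.0   41192.0
Panel                 139660  59.0  139601.0
sum of column 'net' → 180793.0

180793.0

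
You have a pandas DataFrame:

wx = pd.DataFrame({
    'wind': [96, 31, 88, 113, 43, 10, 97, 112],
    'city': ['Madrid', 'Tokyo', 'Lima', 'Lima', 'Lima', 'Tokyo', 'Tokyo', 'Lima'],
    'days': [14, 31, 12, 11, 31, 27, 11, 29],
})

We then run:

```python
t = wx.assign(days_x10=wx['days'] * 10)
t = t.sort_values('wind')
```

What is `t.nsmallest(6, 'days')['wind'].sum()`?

add column days_x10 = wx['days'] * 10:
   wind    city  days  days_x10
0    96  Madrid    14       140
1    31   Tokyo    31       310
2    88    Lima    12       120
3   113    Lima    11       110
4    43    Lima    31       310
5    10   Tokyo    27       270
6    97   Tokyo    11       110
7   112    Lima    29       290
sort by wind:
   wind    city  days  days_x10
5    10   Tokyo    27       270
1    31   Tokyo    31       310
4    43    Lima    31       310
2    88    Lima    12       120
0    96  Madrid    14       140
6    97   Tokyo    11       110
7   112    Lima    29       290
3   113    Lima    11       110
take 6 rows with smallest days:
   wind    city  days  days_x10
6    97   Tokyo    11       110
3   113    Lima    11       110
2    88    Lima    12       120
0    96  Madrid    14       140
5    10   Tokyo    27       270
7   112    Lima    29       290

516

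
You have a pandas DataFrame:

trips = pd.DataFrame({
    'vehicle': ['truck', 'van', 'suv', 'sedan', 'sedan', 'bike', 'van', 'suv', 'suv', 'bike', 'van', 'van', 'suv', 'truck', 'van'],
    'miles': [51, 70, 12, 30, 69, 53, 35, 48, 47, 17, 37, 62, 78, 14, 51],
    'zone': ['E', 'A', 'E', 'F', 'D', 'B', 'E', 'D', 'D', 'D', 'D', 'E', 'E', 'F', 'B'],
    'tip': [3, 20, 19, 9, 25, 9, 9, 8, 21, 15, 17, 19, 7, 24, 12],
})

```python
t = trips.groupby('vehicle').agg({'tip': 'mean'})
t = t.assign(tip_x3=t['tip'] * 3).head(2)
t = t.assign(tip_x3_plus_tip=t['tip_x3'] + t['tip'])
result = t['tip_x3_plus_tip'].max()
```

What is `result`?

group by vehicle, mean of tip:
           tip
vehicle       
bike     12.00
sedan    17.00
suv      13.75
truck    13.50
van      15.40
add column tip_x3 = t['tip'] * 3:
           tip  tip_x3
vehicle               
bike     12.00   36.00
sedan    17.00   51.00
suv      13.75   41.25
truck    13.50   40.50
van      15.40   46.20
take first 2 rows:
          tip  tip_x3
vehicle              
bike     12.0    36.0
sedan    17.0    51.0
add column tip_x3_plus_tip = t['tip_x3'] + t['tip']:
          tip  tip_x3  tip_x3_plus_tip
vehicle                               
bike     12.0    36.0             48.0
sedan    17.0    51.0             68.0
So max() = 68.0.

68.0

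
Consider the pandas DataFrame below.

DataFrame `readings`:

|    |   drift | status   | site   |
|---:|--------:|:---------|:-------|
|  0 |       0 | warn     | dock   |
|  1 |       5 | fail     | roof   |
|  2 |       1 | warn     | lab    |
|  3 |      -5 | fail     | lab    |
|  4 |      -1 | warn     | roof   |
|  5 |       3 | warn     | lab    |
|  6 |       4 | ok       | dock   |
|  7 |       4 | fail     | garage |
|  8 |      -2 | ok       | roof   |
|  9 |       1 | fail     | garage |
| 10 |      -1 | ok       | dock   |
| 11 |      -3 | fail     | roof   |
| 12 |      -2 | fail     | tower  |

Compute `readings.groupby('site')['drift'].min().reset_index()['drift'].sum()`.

group by site, min of drift:
site
dock     -1
garage    1
lab      -5
roof     -3
tower    -2
Name: drift, dtype: int64
reset_index():
     site  drift
0    dock     -1
1  garage      1
2     lab     -5
3    roof     -3
4   tower     -2

-10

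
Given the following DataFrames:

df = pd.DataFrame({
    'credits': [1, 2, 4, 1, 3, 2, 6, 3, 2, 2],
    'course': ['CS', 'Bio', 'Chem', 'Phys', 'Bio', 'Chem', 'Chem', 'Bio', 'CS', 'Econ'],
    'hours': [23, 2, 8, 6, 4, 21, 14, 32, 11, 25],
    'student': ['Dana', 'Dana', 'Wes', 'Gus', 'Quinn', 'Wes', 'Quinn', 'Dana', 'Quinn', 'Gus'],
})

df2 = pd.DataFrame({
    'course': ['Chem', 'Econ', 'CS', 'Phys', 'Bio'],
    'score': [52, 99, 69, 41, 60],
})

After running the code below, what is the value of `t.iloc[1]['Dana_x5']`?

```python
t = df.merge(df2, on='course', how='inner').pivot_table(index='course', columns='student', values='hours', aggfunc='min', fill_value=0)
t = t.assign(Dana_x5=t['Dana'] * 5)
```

merge on 'course' (how='inner') → 10 rows:
   credits course  hours student  score
0        1     CS     23    Dana     69
1        2    Bio      2    Dana     60
2        4   Chem      8     Wes     52
3        1   Phys      6     Gus     41
4        3    Bio      4   Quinn     60
5        2   Chem     21     Wes     52
6        6   Chem     14   Quinn     52
7        3    Bio     32    Dana     60
8        2     CS     11   Quinn     69
9        2   Econ     25     Gus     99
pivot: rows=course, cols=student, min(hours):
student  Dana  Gus  Quinn  Wes
course                        
Bio         2    0      4    0
CS         23    0     11    0
Chem        0    0     14    8
Econ        0   25      0    0
Phys        0    6      0    0
add column Dana_x5 = t['Dana'] * 5:
student  Dana  Gus  Quinn  Wes  Dana_x5
course                                 
Bio         2    0      4    0       10
CS         23    0     11    0      115
Chem        0    0     14    8        0
Econ        0   25      0    0        0
Phys        0    6      0    0        0

115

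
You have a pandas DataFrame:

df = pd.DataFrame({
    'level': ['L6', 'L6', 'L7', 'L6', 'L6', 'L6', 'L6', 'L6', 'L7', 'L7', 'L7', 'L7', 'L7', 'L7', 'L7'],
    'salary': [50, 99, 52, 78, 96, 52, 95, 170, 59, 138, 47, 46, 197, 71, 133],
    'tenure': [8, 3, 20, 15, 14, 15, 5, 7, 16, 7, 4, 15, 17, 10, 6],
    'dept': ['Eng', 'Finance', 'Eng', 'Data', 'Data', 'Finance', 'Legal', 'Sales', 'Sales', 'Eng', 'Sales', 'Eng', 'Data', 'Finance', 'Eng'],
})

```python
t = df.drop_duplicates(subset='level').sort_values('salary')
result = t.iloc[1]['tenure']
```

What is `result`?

drop duplicate level (keep=first):
  level  salary  tenure dept
0    L6      50       8  Eng
2    L7      52      20  Eng
sort by salary:
  level  salary  tenure dept
0    L6      50       8  Eng
2    L7      52      20  Eng
value at position 1, column 'tenure' → 20

20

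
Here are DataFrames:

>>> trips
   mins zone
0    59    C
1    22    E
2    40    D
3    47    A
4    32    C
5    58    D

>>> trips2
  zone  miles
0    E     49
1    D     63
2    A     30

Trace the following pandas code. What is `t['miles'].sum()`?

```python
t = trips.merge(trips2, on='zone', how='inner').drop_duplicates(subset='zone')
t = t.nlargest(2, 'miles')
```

merge on 'zone' (how='inner') → 4 rows:
   mins zone  miles
0    22    E     49
1    40    D     63
2    47    A     30
3    58    D     63
drop duplicate zone (keep=first):
   mins zone  miles
0    22    E     49
1    40    D     63
2    47    A     30
take 2 rows with largest miles:
   mins zone  miles
1    40    D     63
0    22    E     49

112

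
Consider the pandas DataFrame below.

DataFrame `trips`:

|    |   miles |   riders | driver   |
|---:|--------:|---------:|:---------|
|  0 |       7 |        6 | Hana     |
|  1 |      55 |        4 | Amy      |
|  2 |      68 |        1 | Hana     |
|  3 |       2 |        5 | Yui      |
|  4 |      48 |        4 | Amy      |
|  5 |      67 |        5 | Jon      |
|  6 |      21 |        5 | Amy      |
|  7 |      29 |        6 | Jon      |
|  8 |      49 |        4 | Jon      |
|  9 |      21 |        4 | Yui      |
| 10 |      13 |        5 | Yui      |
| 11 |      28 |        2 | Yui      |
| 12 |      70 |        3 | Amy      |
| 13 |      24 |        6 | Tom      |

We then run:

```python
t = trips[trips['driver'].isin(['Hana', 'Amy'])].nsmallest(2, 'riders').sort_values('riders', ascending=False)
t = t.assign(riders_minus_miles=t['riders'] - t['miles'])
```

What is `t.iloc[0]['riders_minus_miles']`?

filter rows where driver in ['Hana', 'Amy']:
    miles  riders driver
0       7       6   Hana
1      55       4    Amy
2      68       1   Hana
4      48       4    Amy
6      21       5    Amy
12     70       3    Amy
take 2 rows with smallest riders:
    miles  riders driver
2      68       1   Hana
12     70       3    Amy
sort by riders descending:
    miles  riders driver
12     70       3    Amy
2      68       1   Hana
add column riders_minus_miles = t['riders'] - t['miles']:
    miles  riders driver  riders_minus_miles
12     70       3    Amy                 -67
2      68       1   Hana                 -67
Hence -67.

-67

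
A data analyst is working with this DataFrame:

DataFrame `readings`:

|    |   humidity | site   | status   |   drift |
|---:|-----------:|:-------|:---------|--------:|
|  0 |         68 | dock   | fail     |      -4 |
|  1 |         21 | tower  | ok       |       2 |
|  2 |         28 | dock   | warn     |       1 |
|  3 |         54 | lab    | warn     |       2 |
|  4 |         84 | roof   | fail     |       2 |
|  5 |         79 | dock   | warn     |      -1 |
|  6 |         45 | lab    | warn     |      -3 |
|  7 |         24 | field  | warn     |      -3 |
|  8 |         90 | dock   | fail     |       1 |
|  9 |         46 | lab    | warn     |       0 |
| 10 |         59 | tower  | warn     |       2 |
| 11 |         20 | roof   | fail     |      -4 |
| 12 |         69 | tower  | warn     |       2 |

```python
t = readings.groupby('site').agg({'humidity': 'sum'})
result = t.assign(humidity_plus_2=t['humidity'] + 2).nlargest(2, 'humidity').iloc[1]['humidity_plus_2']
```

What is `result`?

151

group by site, sum of humidity:
       humidity
site           
dock        265
field        24
lab         145
roof        104
tower       149
add column humidity_plus_2 = t['humidity'] + 2:
       humidity  humidity_plus_2
site                            
dock        265              267
field        24               26
lab         145              147
roof        104              106
tower       149              151
take 2 rows with largest humidity:
       humidity  humidity_plus_2
site                            
dock        265              267
tower       149              151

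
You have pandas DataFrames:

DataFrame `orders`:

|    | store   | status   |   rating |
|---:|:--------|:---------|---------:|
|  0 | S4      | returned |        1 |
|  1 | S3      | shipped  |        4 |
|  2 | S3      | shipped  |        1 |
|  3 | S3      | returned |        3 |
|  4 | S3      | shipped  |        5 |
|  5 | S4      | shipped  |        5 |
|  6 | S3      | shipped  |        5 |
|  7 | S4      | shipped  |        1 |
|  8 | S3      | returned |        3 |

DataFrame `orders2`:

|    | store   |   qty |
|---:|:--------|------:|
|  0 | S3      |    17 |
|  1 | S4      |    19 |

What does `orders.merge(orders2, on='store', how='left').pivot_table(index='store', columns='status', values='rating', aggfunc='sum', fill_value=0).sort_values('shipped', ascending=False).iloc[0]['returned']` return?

6

merge on 'store' (how='left') → 9 rows:
  store    status  rating  qty
0    S4  returned       1   19
1    S3   shipped       4   17
2    S3   shipped       1   17
3    S3  returned       3   17
4    S3   shipped       5   17
5    S4   shipped       5   19
6    S3   shipped       5   17
7    S4   shipped       1   19
8    S3  returned       3   17
pivot: rows=store, cols=status, sum(rating):
status  returned  shipped
store                    
S3             6       15
S4             1        6
sort by shipped descending:
status  returned  shipped
store                    
S3             6       15
S4             1        6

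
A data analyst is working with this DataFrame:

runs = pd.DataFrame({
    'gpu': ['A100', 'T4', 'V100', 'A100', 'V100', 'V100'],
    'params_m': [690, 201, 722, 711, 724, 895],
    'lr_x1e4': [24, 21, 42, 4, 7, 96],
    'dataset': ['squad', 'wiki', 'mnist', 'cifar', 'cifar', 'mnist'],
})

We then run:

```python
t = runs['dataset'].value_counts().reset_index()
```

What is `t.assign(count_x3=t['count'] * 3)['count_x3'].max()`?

6

value_counts of dataset:
dataset
mnist    2
cifar    2
squad    1
wiki     1
Name: count, dtype: int64
reset_index():
  dataset  count
0   mnist      2
1   cifar      2
2   squad      1
3    wiki      1
add column count_x3 = t['count'] * 3:
  dataset  count  count_x3
0   mnist      2         6
1   cifar      2         6
2   squad      1         3
3    wiki      1         3
So max() = 6.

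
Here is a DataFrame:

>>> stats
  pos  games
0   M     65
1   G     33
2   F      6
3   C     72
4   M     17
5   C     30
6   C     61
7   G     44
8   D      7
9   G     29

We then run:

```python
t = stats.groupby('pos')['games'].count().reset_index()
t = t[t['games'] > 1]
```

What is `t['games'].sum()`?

8

group by pos, count of games:
pos
C    3
D    1
F    1
G    3
M    2
Name: games, dtype: int64
reset_index():
  pos  games
0   C      3
1   D      1
2   F      1
3   G      3
4   M      2
filter rows where games > 1:
  pos  games
0   C      3
3   G      3
4   M      2
Reading off the sum of column 'games', we get 8.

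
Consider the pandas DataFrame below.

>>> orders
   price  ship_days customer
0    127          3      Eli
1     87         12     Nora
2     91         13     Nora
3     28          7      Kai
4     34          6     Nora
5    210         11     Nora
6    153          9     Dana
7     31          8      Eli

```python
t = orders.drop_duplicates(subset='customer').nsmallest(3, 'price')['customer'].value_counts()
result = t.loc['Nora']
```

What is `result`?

drop duplicate customer (keep=first):
   price  ship_days customer
0    127          3      Eli
1     87         12     Nora
3     28          7      Kai
6    153          9     Dana
take 3 rows with smallest price:
   price  ship_days customer
3     28          7      Kai
1     87         12     Nora
0    127          3      Eli
value_counts of customer:
customer
Kai     1
Nora    1
Eli     1
Name: count, dtype: int64
Finally, value at index 'Nora' = 1.

1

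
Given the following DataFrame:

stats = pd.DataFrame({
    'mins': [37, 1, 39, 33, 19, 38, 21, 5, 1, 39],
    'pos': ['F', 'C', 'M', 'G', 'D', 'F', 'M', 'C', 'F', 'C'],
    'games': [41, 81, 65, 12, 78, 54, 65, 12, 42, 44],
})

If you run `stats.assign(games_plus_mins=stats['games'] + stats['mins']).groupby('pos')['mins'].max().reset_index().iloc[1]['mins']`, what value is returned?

19

add column games_plus_mins = stats['games'] + stats['mins']:
   mins pos  games  games_plus_mins
0    37   F     41               78
1     1   C     81               82
2    39   M     65              104
3    33   G     12               45
4    19   D     78               97
5    38   F     54               92
6    21   M     65               86
7     5   C     12               17
8     1   F     42               43
9    39   C     44               83
group by pos, max of mins:
pos
C    39
D    19
F    38
G    33
M    39
Name: mins, dtype: int64
reset_index():
  pos  mins
0   C    39
1   D    19
2   F    38
3   G    33
4   M    39
Hence 19.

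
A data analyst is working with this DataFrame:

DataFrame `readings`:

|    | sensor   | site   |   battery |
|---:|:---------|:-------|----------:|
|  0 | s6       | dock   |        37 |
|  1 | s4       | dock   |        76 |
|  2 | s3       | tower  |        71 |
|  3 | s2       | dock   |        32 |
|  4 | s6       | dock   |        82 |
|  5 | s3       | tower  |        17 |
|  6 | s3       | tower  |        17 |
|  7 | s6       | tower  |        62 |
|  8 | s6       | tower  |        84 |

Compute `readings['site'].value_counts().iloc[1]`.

value_counts of site:
site
tower    5
dock     4
Name: count, dtype: int64

4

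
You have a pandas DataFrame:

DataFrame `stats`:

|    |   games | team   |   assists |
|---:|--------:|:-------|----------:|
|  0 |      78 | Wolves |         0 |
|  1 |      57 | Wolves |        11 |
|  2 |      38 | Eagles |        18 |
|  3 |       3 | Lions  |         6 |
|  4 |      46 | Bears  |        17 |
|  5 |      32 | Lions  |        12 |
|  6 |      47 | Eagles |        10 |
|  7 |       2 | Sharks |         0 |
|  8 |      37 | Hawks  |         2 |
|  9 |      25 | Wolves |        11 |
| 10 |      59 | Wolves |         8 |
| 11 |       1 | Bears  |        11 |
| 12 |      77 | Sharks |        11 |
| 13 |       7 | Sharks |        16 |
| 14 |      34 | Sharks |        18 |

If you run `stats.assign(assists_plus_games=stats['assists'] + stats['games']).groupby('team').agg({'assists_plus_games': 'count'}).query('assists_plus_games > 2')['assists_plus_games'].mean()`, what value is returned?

add column assists_plus_games = stats['assists'] + stats['games']:
    games    team  assists  assists_plus_games
0      78  Wolves        0                  78
1      57  Wolves       11                  68
2      38  Eagles       18                  56
3       3   Lions        6                   9
4      46   Bears       17                  63
5      32   Lions       12                  44
6      47  Eagles       10                  57
7       2  Sharks        0                   2
8      37   Hawks        2                  39
9      25  Wolves       11                  36
10     59  Wolves        8                  67
11      1   Bears       11                  12
12     77  Sharks       11                  88
13      7  Sharks       16                  23
14     34  Sharks       18                  52
group by team, count of assists_plus_games:
        assists_plus_games
team                      
Bears                    2
Eagles                   2
Hawks                    1
Lions                    2
Sharks                   4
Wolves                   4
filter rows where assists_plus_games > 2:
        assists_plus_games
team                      
Sharks                   4
Wolves                   4
Taking the mean of column 'assists_plus_games' gives 4.0.

4.0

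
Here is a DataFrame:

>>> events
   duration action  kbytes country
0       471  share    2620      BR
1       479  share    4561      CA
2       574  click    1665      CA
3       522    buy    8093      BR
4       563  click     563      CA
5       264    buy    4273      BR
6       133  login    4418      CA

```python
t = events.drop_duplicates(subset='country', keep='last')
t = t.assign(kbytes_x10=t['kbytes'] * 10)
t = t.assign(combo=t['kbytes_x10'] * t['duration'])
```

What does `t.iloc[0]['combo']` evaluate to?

drop duplicate country (keep=last):
   duration action  kbytes country
5       264    buy    4273      BR
6       133  login    4418      CA
add column kbytes_x10 = t['kbytes'] * 10:
   duration action  kbytes country  kbytes_x10
5       264    buy    4273      BR       42730
6       133  login    4418      CA       44180
add column combo = t['kbytes_x10'] * t['duration']:
   duration action  kbytes country  kbytes_x10     combo
5       264    buy    4273      BR       42730  11280720
6       133  login    4418      CA       44180   5875940
Hence 11280720.

11280720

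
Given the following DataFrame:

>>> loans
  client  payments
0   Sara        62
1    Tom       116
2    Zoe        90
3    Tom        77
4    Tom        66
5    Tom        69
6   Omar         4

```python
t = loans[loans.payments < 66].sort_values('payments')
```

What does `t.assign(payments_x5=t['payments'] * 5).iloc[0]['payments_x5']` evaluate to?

filter rows where payments < 66:
  client  payments
0   Sara        62
6   Omar         4
sort by payments:
  client  payments
6   Omar         4
0   Sara        62
add column payments_x5 = t['payments'] * 5:
  client  payments  payments_x5
6   Omar         4           20
0   Sara        62          310
The value at position 0, column 'payments_x5' is 20.

20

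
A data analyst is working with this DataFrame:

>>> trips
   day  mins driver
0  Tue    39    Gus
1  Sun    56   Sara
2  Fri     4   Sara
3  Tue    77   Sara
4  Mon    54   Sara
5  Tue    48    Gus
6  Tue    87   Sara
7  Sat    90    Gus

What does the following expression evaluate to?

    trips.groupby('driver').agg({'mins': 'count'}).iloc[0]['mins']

3

group by driver, count of mins:
        mins
driver      
Gus        3
Sara       5
Then the value at position 0, column 'mins': 3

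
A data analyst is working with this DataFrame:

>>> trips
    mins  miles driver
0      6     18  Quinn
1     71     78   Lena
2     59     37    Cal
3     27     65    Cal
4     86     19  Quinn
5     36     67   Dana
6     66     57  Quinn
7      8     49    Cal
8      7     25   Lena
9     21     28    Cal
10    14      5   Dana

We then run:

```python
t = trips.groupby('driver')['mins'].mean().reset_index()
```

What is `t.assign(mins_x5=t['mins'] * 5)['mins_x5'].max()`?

263.333333333

group by driver, mean of mins:
driver
Cal      28.750000
Dana     25.000000
Lena     39.000000
Quinn    52.666667
Name: mins, dtype: float64
reset_index():
  driver       mins
0    Cal  28.750000
1   Dana  25.000000
2   Lena  39.000000
3  Quinn  52.666667
add column mins_x5 = t['mins'] * 5:
  driver       mins     mins_x5
0    Cal  28.750000  143.750000
1   Dana  25.000000  125.000000
2   Lena  39.000000  195.000000
3  Quinn  52.666667  263.333333
Taking the max of column 'mins_x5' gives 263.333333333.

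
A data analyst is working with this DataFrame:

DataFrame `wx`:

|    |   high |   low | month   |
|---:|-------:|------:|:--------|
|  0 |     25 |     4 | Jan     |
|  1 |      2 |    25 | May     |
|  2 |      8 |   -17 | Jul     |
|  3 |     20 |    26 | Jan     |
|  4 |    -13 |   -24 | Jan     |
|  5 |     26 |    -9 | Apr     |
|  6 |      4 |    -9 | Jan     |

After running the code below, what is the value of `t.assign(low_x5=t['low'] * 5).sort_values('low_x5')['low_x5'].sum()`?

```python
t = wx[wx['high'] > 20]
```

filter rows where high > 20:
   high  low month
0    25    4   Jan
5    26   -9   Apr
add column low_x5 = t['low'] * 5:
   high  low month  low_x5
0    25    4   Jan      20
5    26   -9   Apr     -45
sort by low_x5:
   high  low month  low_x5
5    26   -9   Apr     -45
0    25    4   Jan      20
Finally, sum of column 'low_x5' = -25.

-25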